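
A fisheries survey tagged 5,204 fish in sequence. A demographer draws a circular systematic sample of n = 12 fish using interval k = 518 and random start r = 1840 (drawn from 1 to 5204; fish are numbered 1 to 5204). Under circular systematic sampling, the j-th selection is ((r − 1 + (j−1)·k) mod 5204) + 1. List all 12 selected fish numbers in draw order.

Selection 1: 1840
Selection 2: 1840 + 518 = 2358
Selection 3: 2358 + 518 = 2876
Selection 4: 2876 + 518 = 3394
Selection 5: 3394 + 518 = 3912
Selection 6: 3912 + 518 = 4430
Selection 7: 4430 + 518 = 4948
Selection 8: 4948 + 518 = 5466 → 5466 − 5204 = 262
Selection 9: 262 + 518 = 780
Selection 10: 780 + 518 = 1298
Selection 11: 1298 + 518 = 1816
Selection 12: 1816 + 518 = 2334

1840, 2358, 2876, 3394, 3912, 4430, 4948, 262, 780, 1298, 1816, 2334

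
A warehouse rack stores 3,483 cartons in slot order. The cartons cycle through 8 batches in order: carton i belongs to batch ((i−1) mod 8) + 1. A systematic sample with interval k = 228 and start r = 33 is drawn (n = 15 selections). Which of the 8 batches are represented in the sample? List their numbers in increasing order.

Consecutive selections differ by k = 228, so their batch numbers differ by 228 mod 8 = 4.
gcd(228, 8) = 4, so the sample visits 8/4 = 2 distinct residues mod 8.
Start 33 is batch 1; the batches hit are 1, 5.

1, 5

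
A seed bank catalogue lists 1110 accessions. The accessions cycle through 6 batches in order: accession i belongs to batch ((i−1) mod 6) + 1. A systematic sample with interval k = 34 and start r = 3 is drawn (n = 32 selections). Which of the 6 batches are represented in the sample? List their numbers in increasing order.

Consecutive selections differ by k = 34, so their batch numbers differ by 34 mod 6 = 4.
gcd(34, 6) = 2, so the sample visits 6/2 = 3 distinct residues mod 6.
Start 3 is batch 3; the batches hit are 1, 3, 5.

1, 3, 5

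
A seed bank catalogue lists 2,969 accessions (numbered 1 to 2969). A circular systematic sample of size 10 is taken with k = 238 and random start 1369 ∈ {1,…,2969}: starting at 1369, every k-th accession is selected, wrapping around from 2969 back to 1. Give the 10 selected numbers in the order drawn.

Selection 1: 1369
Selection 2: 1369 + 238 = 1607
Selection 3: 1607 + 238 = 1845
Selection 4: 1845 + 238 = 2083
Selection 5: 2083 + 238 = 2321
Selection 6: 2321 + 238 = 2559
Selection 7: 2559 + 238 = 2797
Selection 8: 2797 + 238 = 3035 → 3035 − 2969 = 66
Selection 9: 66 + 238 = 304
Selection 10: 304 + 238 = 542

1369, 1607, 1845, 2083, 2321, 2559, 2797, 66, 304, 542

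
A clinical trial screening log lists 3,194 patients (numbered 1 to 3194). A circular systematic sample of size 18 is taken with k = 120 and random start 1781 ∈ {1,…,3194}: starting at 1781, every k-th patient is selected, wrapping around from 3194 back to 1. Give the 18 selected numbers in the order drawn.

Selection 1: 1781
Selection 2: 1781 + 120 = 1901
Selection 3: 1901 + 120 = 2021
Selection 4: 2021 + 120 = 2141
Selection 5: 2141 + 120 = 2261
Selection 6: 2261 + 120 = 2381
Selection 7: 2381 + 120 = 2501
Selection 8: 2501 + 120 = 2621
Selection 9: 2621 + 120 = 2741
Selection 10: 2741 + 120 = 2861
Selection 11: 2861 + 120 = 2981
Selection 12: 2981 + 120 = 3101
Selection 13: 3101 + 120 = 3221 → 3221 − 3194 = 27
Selection 14: 27 + 120 = 147
Selection 15: 147 + 120 = 267
Selection 16: 267 + 120 = 387
Selection 17: 387 + 120 = 507
Selection 18: 507 + 120 = 627

1781, 1901, 2021, 2141, 2261, 2381, 2501, 2621, 2741, 2861, 2981, 3101, 27, 147, 267, 387, 507, 627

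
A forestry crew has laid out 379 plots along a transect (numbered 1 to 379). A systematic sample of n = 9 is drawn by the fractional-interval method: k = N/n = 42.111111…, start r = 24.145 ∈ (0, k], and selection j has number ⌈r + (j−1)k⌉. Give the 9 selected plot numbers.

j=1: r + 0k = 24.145 → ⌈·⌉ = 25
j=2: r + 1k = 66.256111… → ⌈·⌉ = 67
j=3: r + 2k = 108.367222… → ⌈·⌉ = 109
j=4: r + 3k = 150.478333… → ⌈·⌉ = 151
j=5: r + 4k = 192.589444… → ⌈·⌉ = 193
j=6: r + 5k = 234.700555… → ⌈·⌉ = 235
j=7: r + 6k = 276.811666… → ⌈·⌉ = 277
j=8: r + 7k = 318.922777… → ⌈·⌉ = 319
j=9: r + 8k = 361.033888… → ⌈·⌉ = 362

25, 67, 109, 151, 193, 235, 277, 319, 362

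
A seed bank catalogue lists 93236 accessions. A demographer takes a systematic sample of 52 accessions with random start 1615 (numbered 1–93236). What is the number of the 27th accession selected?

48233

k = 93236/52 = 1793
27th selection = r + (27−1)·k = 1615 + 26×1793 = 1615 + 46618 = 48233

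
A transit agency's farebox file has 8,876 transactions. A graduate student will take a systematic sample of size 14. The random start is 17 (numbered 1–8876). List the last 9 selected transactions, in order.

k = N/n = 8876/14 = 634
6th selection = 17 + 5×634 = 3187
7th: 3187 + 634 = 3821
8th: 3821 + 634 = 4455
9th: 4455 + 634 = 5089
10th: 5089 + 634 = 5723
11th: 5723 + 634 = 6357
12th: 6357 + 634 = 6991
13th: 6991 + 634 = 7625
14th: 7625 + 634 = 8259

3187, 3821, 4455, 5089, 5723, 6357, 6991, 7625, 8259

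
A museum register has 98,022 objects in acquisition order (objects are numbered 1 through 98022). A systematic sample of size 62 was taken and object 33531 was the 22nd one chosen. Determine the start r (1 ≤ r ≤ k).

330

k = 98022/62 = 1581
r = 33531 − (22−1)×1581 = 33531 − 33201 = 330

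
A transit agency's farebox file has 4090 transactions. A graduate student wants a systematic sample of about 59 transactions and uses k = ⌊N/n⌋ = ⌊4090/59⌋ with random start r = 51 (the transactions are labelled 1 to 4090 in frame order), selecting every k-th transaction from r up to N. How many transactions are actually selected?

59

k = ⌊4090/59⌋ = 69
Achieved size = ⌊(4090 − 51)/69⌋ + 1 = ⌊4039/69⌋ + 1 = 58 + 1 = 59
(last selection: 51 + 58×69 = 4053 ≤ 4090; next would be 4122 > 4090)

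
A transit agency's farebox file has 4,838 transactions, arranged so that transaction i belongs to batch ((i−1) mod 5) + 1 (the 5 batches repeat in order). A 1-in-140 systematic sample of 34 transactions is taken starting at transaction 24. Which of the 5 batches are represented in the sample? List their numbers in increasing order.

4

Consecutive selections differ by k = 140, so their batch numbers differ by 140 mod 5 = 0.
gcd(140, 5) = 5, so the sample visits 5/5 = 1 distinct residues mod 5.
Start 24 is batch 4; the batches hit are 4.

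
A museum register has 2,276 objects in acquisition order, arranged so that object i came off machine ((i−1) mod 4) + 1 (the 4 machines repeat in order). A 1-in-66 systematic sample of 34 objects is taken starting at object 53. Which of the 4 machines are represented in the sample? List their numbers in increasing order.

1, 3

Consecutive selections differ by k = 66, so their machine numbers differ by 66 mod 4 = 2.
gcd(66, 4) = 2, so the sample visits 4/2 = 2 distinct residues mod 4.
Start 53 is machine 1; the machines hit are 1, 3.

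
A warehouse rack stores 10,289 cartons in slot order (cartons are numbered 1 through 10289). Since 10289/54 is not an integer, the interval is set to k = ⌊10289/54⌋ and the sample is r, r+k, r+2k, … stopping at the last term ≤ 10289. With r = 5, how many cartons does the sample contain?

55

k = ⌊10289/54⌋ = 190
Achieved size = ⌊(10289 − 5)/190⌋ + 1 = ⌊10284/190⌋ + 1 = 54 + 1 = 55
(last selection: 5 + 54×190 = 10265 ≤ 10289; next would be 10455 > 10289)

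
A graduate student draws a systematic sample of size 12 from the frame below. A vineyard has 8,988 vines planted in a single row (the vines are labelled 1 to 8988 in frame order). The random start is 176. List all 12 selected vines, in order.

176, 925, 1674, 2423, 3172, 3921, 4670, 5419, 6168, 6917, 7666, 8415

k = N/n = 8988/12 = 749
vine 1: 176
vine 2: 176 + 749 = 925
vine 3: 925 + 749 = 1674
vine 4: 1674 + 749 = 2423
vine 5: 2423 + 749 = 3172
vine 6: 3172 + 749 = 3921
vine 7: 3921 + 749 = 4670
vine 8: 4670 + 749 = 5419
vine 9: 5419 + 749 = 6168
vine 10: 6168 + 749 = 6917
vine 11: 6917 + 749 = 7666
vine 12: 7666 + 749 = 8415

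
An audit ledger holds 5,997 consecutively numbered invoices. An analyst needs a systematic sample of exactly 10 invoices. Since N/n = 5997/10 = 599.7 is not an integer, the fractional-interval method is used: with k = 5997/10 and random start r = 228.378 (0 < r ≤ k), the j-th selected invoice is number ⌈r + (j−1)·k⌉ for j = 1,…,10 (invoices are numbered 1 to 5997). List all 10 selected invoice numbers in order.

j=1: r + 0k = 228.378 → ⌈·⌉ = 229
j=2: r + 1k = 828.078 → ⌈·⌉ = 829
j=3: r + 2k = 1427.778 → ⌈·⌉ = 1428
j=4: r + 3k = 2027.478 → ⌈·⌉ = 2028
j=5: r + 4k = 2627.178 → ⌈·⌉ = 2628
j=6: r + 5k = 3226.878 → ⌈·⌉ = 3227
j=7: r + 6k = 3826.578 → ⌈·⌉ = 3827
j=8: r + 7k = 4426.278 → ⌈·⌉ = 4427
j=9: r + 8k = 5025.978 → ⌈·⌉ = 5026
j=10: r + 9k = 5625.678 → ⌈·⌉ = 5626

229, 829, 1428, 2028, 2628, 3227, 3827, 4427, 5026, 5626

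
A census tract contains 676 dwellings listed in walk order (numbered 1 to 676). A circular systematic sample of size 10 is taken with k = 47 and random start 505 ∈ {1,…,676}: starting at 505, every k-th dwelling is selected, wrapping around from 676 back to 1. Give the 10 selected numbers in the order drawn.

505, 552, 599, 646, 17, 64, 111, 158, 205, 252

Selection 1: 505
Selection 2: 505 + 47 = 552
Selection 3: 552 + 47 = 599
Selection 4: 599 + 47 = 646
Selection 5: 646 + 47 = 693 → 693 − 676 = 17
Selection 6: 17 + 47 = 64
Selection 7: 64 + 47 = 111
Selection 8: 111 + 47 = 158
Selection 9: 158 + 47 = 205
Selection 10: 205 + 47 = 252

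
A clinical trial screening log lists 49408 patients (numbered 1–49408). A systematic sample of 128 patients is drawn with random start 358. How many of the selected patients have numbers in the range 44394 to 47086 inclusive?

7

k = 49408/128 = 386
First selection ≥ 44394: 358 + ⌈(44394−358)/386⌉·386 = 358 + 115×386 = 44748
Last selection ≤ 47086: 358 + ⌊(47086−358)/386⌋·386 = 358 + 121×386 = 47064
Count = 121 − 115 + 1 = 7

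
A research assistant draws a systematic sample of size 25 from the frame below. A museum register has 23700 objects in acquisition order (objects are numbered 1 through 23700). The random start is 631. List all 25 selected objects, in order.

k = N/n = 23700/25 = 948
object 1: 631
object 2: 631 + 948 = 1579
object 3: 1579 + 948 = 2527
object 4: 2527 + 948 = 3475
object 5: 3475 + 948 = 4423
object 6: 4423 + 948 = 5371
object 7: 5371 + 948 = 6319
object 8: 6319 + 948 = 7267
object 9: 7267 + 948 = 8215
object 10: 8215 + 948 = 9163
object 11: 9163 + 948 = 10111
object 12: 10111 + 948 = 11059
object 13: 11059 + 948 = 12007
object 14: 12007 + 948 = 12955
object 15: 12955 + 948 = 13903
object 16: 13903 + 948 = 14851
object 17: 14851 + 948 = 15799
object 18: 15799 + 948 = 16747
object 19: 16747 + 948 = 17695
object 20: 17695 + 948 = 18643
object 21: 18643 + 948 = 19591
object 22: 19591 + 948 = 20539
object 23: 20539 + 948 = 21487
object 24: 21487 + 948 = 22435
object 25: 22435 + 948 = 23383

631, 1579, 2527, 3475, 4423, 5371, 6319, 7267, 8215, 9163, 10111, 11059, 12007, 12955, 13903, 14851, 15799, 16747, 17695, 18643, 19591, 20539, 21487, 22435, 23383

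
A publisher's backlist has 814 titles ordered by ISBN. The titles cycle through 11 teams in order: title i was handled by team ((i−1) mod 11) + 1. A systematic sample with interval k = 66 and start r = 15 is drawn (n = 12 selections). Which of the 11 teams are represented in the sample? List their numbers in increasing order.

4

Consecutive selections differ by k = 66, so their team numbers differ by 66 mod 11 = 0.
gcd(66, 11) = 11, so the sample visits 11/11 = 1 distinct residues mod 11.
Start 15 is team 4; the teams hit are 4.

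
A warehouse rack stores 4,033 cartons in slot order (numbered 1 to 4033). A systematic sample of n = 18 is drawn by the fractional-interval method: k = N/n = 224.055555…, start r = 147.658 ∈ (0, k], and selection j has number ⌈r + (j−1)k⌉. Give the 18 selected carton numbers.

j=1: r + 0k = 147.658 → ⌈·⌉ = 148
j=2: r + 1k = 371.713555… → ⌈·⌉ = 372
j=3: r + 2k = 595.769111… → ⌈·⌉ = 596
j=4: r + 3k = 819.824666… → ⌈·⌉ = 820
j=5: r + 4k = 1043.880222… → ⌈·⌉ = 1044
j=6: r + 5k = 1267.935777… → ⌈·⌉ = 1268
j=7: r + 6k = 1491.991333… → ⌈·⌉ = 1492
j=8: r + 7k = 1716.046888… → ⌈·⌉ = 1717
j=9: r + 8k = 1940.102444… → ⌈·⌉ = 1941
j=10: r + 9k = 2164.158 → ⌈·⌉ = 2165
j=11: r + 10k = 2388.213555… → ⌈·⌉ = 2389
j=12: r + 11k = 2612.269111… → ⌈·⌉ = 2613
j=13: r + 12k = 2836.324666… → ⌈·⌉ = 2837
j=14: r + 13k = 3060.380222… → ⌈·⌉ = 3061
j=15: r + 14k = 3284.435777… → ⌈·⌉ = 3285
j=16: r + 15k = 3508.491333… → ⌈·⌉ = 3509
j=17: r + 16k = 3732.546888… → ⌈·⌉ = 3733
j=18: r + 17k = 3956.602444… → ⌈·⌉ = 3957

148, 372, 596, 820, 1044, 1268, 1492, 1717, 1941, 2165, 2389, 2613, 2837, 3061, 3285, 3509, 3733, 3957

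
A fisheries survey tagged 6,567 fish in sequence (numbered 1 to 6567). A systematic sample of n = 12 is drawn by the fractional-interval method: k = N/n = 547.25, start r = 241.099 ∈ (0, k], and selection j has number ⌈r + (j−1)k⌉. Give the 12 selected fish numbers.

242, 789, 1336, 1883, 2431, 2978, 3525, 4072, 4620, 5167, 5714, 6261

j=1: r + 0k = 241.099 → ⌈·⌉ = 242
j=2: r + 1k = 788.349 → ⌈·⌉ = 789
j=3: r + 2k = 1335.599 → ⌈·⌉ = 1336
j=4: r + 3k = 1882.849 → ⌈·⌉ = 1883
j=5: r + 4k = 2430.099 → ⌈·⌉ = 2431
j=6: r + 5k = 2977.349 → ⌈·⌉ = 2978
j=7: r + 6k = 3524.599 → ⌈·⌉ = 3525
j=8: r + 7k = 4071.849 → ⌈·⌉ = 4072
j=9: r + 8k = 4619.099 → ⌈·⌉ = 4620
j=10: r + 9k = 5166.349 → ⌈·⌉ = 5167
j=11: r + 10k = 5713.599 → ⌈·⌉ = 5714
j=12: r + 11k = 6260.849 → ⌈·⌉ = 6261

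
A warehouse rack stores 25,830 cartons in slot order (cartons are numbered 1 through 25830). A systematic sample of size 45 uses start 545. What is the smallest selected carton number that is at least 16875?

k = 25830/45 = 574
Steps past start: ⌈(16875 − 545)/574⌉ = ⌈16330/574⌉ = 29
Selected carton: 545 + 29×574 = 17191

17191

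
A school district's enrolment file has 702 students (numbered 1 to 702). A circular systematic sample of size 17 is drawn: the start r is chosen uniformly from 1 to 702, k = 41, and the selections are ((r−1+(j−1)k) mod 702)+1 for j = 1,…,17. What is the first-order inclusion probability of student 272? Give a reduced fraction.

17/702

For each position j, as r ranges over 1…702 the j-th selection hits every student exactly once, so student 272 is selected for exactly 17 of the 702 starts.
Inclusion probability = 17/702.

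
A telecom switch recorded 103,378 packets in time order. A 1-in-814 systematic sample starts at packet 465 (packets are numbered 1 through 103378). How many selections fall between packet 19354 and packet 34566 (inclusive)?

18

k = 814
First selection ≥ 19354: 465 + ⌈(19354−465)/814⌉·814 = 465 + 24×814 = 20001
Last selection ≤ 34566: 465 + ⌊(34566−465)/814⌋·814 = 465 + 41×814 = 33839
Count = 41 − 24 + 1 = 18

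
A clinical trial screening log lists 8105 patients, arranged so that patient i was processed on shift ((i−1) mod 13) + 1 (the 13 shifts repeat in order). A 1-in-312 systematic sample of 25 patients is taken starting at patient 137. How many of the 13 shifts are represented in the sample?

1

Consecutive selections differ by k = 312, so their shift numbers differ by 312 mod 13 = 0.
gcd(312, 13) = 13, so the sample visits 13/13 = 1 distinct residues mod 13.
Start 137 is shift 7; the shifts hit are 7.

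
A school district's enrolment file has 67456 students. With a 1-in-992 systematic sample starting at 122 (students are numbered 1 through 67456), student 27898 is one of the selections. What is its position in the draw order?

k = 992
position = (27898 − 122)/992 + 1 = 27776/992 + 1 = 28 + 1 = 29

29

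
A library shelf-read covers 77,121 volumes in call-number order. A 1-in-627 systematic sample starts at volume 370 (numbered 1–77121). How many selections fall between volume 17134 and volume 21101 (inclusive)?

k = 627
First selection ≥ 17134: 370 + ⌈(17134−370)/627⌉·627 = 370 + 27×627 = 17299
Last selection ≤ 21101: 370 + ⌊(21101−370)/627⌋·627 = 370 + 33×627 = 21061
Count = 33 − 27 + 1 = 7

7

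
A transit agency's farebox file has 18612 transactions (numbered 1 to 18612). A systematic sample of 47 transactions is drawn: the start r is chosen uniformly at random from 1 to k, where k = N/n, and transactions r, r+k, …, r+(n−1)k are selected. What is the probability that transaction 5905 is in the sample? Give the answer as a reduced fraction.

1/396

k = 18612/47 = 396.
Transaction 5905 is selected iff r ≡ 5905 (mod 396); exactly one such r in {1,…,396}.
Inclusion probability = 1/396.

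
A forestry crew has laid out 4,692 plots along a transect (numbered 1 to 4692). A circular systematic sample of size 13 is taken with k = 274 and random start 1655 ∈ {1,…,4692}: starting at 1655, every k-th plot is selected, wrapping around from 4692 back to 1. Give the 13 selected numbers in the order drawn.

Selection 1: 1655
Selection 2: 1655 + 274 = 1929
Selection 3: 1929 + 274 = 2203
Selection 4: 2203 + 274 = 2477
Selection 5: 2477 + 274 = 2751
Selection 6: 2751 + 274 = 3025
Selection 7: 3025 + 274 = 3299
Selection 8: 3299 + 274 = 3573
Selection 9: 3573 + 274 = 3847
Selection 10: 3847 + 274 = 4121
Selection 11: 4121 + 274 = 4395
Selection 12: 4395 + 274 = 4669
Selection 13: 4669 + 274 = 4943 → 4943 − 4692 = 251

1655, 1929, 2203, 2477, 2751, 3025, 3299, 3573, 3847, 4121, 4395, 4669, 251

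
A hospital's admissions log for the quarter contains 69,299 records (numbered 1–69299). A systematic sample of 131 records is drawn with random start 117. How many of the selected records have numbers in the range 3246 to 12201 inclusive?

k = 69299/131 = 529
First selection ≥ 3246: 117 + ⌈(3246−117)/529⌉·529 = 117 + 6×529 = 3291
Last selection ≤ 12201: 117 + ⌊(12201−117)/529⌋·529 = 117 + 22×529 = 11755
Count = 22 − 6 + 1 = 17

17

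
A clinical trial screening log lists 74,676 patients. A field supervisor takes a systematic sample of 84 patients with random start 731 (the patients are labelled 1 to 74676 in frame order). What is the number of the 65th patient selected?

k = 74676/84 = 889
65th selection = r + (65−1)·k = 731 + 64×889 = 731 + 56896 = 57627

57627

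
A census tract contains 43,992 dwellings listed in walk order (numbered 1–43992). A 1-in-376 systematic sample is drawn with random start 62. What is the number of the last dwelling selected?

43678

k = 376
117th selection = r + (117−1)·k = 62 + 116×376 = 62 + 43616 = 43678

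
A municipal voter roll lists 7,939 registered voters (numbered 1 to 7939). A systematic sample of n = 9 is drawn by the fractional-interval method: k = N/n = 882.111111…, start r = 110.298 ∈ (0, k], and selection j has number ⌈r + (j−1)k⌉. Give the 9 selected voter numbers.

j=1: r + 0k = 110.298 → ⌈·⌉ = 111
j=2: r + 1k = 992.409111… → ⌈·⌉ = 993
j=3: r + 2k = 1874.520222… → ⌈·⌉ = 1875
j=4: r + 3k = 2756.631333… → ⌈·⌉ = 2757
j=5: r + 4k = 3638.742444… → ⌈·⌉ = 3639
j=6: r + 5k = 4520.853555… → ⌈·⌉ = 4521
j=7: r + 6k = 5402.964666… → ⌈·⌉ = 5403
j=8: r + 7k = 6285.075777… → ⌈·⌉ = 6286
j=9: r + 8k = 7167.186888… → ⌈·⌉ = 7168

111, 993, 1875, 2757, 3639, 4521, 5403, 6286, 7168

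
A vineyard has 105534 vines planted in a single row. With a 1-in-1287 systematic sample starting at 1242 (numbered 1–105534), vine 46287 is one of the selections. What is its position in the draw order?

36

k = 1287
position = (46287 − 1242)/1287 + 1 = 45045/1287 + 1 = 35 + 1 = 36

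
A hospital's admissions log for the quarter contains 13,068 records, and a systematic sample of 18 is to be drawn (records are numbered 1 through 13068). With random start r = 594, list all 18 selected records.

594, 1320, 2046, 2772, 3498, 4224, 4950, 5676, 6402, 7128, 7854, 8580, 9306, 10032, 10758, 11484, 12210, 12936

k = N/n = 13068/18 = 726
record 1: 594
record 2: 594 + 726 = 1320
record 3: 1320 + 726 = 2046
record 4: 2046 + 726 = 2772
record 5: 2772 + 726 = 3498
record 6: 3498 + 726 = 4224
record 7: 4224 + 726 = 4950
record 8: 4950 + 726 = 5676
record 9: 5676 + 726 = 6402
record 10: 6402 + 726 = 7128
record 11: 7128 + 726 = 7854
record 12: 7854 + 726 = 8580
record 13: 8580 + 726 = 9306
record 14: 9306 + 726 = 10032
record 15: 10032 + 726 = 10758
record 16: 10758 + 726 = 11484
record 17: 11484 + 726 = 12210
record 18: 12210 + 726 = 12936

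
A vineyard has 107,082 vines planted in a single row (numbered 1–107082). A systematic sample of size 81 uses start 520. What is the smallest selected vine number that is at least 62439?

k = 107082/81 = 1322
Steps past start: ⌈(62439 − 520)/1322⌉ = ⌈61919/1322⌉ = 47
Selected vine: 520 + 47×1322 = 62654

62654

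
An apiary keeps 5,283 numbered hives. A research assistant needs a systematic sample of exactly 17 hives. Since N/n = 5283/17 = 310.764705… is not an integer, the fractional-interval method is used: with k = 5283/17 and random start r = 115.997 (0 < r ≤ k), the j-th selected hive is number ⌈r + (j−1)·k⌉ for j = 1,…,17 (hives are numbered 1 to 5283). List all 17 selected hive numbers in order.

116, 427, 738, 1049, 1360, 1670, 1981, 2292, 2603, 2913, 3224, 3535, 3846, 4156, 4467, 4778, 5089

j=1: r + 0k = 115.997 → ⌈·⌉ = 116
j=2: r + 1k = 426.761705… → ⌈·⌉ = 427
j=3: r + 2k = 737.526411… → ⌈·⌉ = 738
j=4: r + 3k = 1048.291117… → ⌈·⌉ = 1049
j=5: r + 4k = 1359.055823… → ⌈·⌉ = 1360
j=6: r + 5k = 1669.820529… → ⌈·⌉ = 1670
j=7: r + 6k = 1980.585235… → ⌈·⌉ = 1981
j=8: r + 7k = 2291.349941… → ⌈·⌉ = 2292
j=9: r + 8k = 2602.114647… → ⌈·⌉ = 2603
j=10: r + 9k = 2912.879352… → ⌈·⌉ = 2913
j=11: r + 10k = 3223.644058… → ⌈·⌉ = 3224
j=12: r + 11k = 3534.408764… → ⌈·⌉ = 3535
j=13: r + 12k = 3845.173470… → ⌈·⌉ = 3846
j=14: r + 13k = 4155.938176… → ⌈·⌉ = 4156
j=15: r + 14k = 4466.702882… → ⌈·⌉ = 4467
j=16: r + 15k = 4777.467588… → ⌈·⌉ = 4778
j=17: r + 16k = 5088.232294… → ⌈·⌉ = 5089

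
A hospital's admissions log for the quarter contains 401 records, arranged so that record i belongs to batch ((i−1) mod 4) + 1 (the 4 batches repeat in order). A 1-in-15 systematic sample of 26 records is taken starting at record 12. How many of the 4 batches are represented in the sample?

4

Consecutive selections differ by k = 15, so their batch numbers differ by 15 mod 4 = 3.
gcd(15, 4) = 1, so the sample visits 4/1 = 4 distinct residues mod 4.
Start 12 is batch 4; the batches hit are 1, 2, 3, 4.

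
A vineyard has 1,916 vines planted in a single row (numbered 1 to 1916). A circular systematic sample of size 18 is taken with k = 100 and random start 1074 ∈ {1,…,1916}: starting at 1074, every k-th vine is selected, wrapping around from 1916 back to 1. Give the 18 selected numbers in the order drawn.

1074, 1174, 1274, 1374, 1474, 1574, 1674, 1774, 1874, 58, 158, 258, 358, 458, 558, 658, 758, 858

Selection 1: 1074
Selection 2: 1074 + 100 = 1174
Selection 3: 1174 + 100 = 1274
Selection 4: 1274 + 100 = 1374
Selection 5: 1374 + 100 = 1474
Selection 6: 1474 + 100 = 1574
Selection 7: 1574 + 100 = 1674
Selection 8: 1674 + 100 = 1774
Selection 9: 1774 + 100 = 1874
Selection 10: 1874 + 100 = 1974 → 1974 − 1916 = 58
Selection 11: 58 + 100 = 158
Selection 12: 158 + 100 = 258
Selection 13: 258 + 100 = 358
Selection 14: 358 + 100 = 458
Selection 15: 458 + 100 = 558
Selection 16: 558 + 100 = 658
Selection 17: 658 + 100 = 758
Selection 18: 758 + 100 = 858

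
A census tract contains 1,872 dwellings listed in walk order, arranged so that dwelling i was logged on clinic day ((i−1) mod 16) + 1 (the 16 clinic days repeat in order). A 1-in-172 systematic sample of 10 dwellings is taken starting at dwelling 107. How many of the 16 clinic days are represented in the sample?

4

Consecutive selections differ by k = 172, so their clinic day numbers differ by 172 mod 16 = 12.
gcd(172, 16) = 4, so the sample visits 16/4 = 4 distinct residues mod 16.
Start 107 is clinic day 11; the clinic days hit are 3, 7, 11, 15.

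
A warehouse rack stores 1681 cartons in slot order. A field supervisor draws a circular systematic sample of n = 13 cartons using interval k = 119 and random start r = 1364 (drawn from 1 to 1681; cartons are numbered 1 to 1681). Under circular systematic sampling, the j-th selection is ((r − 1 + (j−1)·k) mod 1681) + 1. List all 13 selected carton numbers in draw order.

1364, 1483, 1602, 40, 159, 278, 397, 516, 635, 754, 873, 992, 1111

Selection 1: 1364
Selection 2: 1364 + 119 = 1483
Selection 3: 1483 + 119 = 1602
Selection 4: 1602 + 119 = 1721 → 1721 − 1681 = 40
Selection 5: 40 + 119 = 159
Selection 6: 159 + 119 = 278
Selection 7: 278 + 119 = 397
Selection 8: 397 + 119 = 516
Selection 9: 516 + 119 = 635
Selection 10: 635 + 119 = 754
Selection 11: 754 + 119 = 873
Selection 12: 873 + 119 = 992
Selection 13: 992 + 119 = 1111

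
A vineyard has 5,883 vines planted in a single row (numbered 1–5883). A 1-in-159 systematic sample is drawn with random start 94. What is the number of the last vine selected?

5818

k = 159
37th selection = r + (37−1)·k = 94 + 36×159 = 94 + 5724 = 5818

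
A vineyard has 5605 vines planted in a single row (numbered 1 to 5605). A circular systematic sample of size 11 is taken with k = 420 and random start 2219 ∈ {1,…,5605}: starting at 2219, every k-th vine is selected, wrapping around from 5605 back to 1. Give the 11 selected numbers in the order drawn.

2219, 2639, 3059, 3479, 3899, 4319, 4739, 5159, 5579, 394, 814

Selection 1: 2219
Selection 2: 2219 + 420 = 2639
Selection 3: 2639 + 420 = 3059
Selection 4: 3059 + 420 = 3479
Selection 5: 3479 + 420 = 3899
Selection 6: 3899 + 420 = 4319
Selection 7: 4319 + 420 = 4739
Selection 8: 4739 + 420 = 5159
Selection 9: 5159 + 420 = 5579
Selection 10: 5579 + 420 = 5999 → 5999 − 5605 = 394
Selection 11: 394 + 420 = 814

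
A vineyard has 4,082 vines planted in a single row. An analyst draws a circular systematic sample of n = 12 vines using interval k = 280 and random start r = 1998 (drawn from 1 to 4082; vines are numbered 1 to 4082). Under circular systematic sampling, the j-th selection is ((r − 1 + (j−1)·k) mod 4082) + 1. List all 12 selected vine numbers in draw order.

1998, 2278, 2558, 2838, 3118, 3398, 3678, 3958, 156, 436, 716, 996

Selection 1: 1998
Selection 2: 1998 + 280 = 2278
Selection 3: 2278 + 280 = 2558
Selection 4: 2558 + 280 = 2838
Selection 5: 2838 + 280 = 3118
Selection 6: 3118 + 280 = 3398
Selection 7: 3398 + 280 = 3678
Selection 8: 3678 + 280 = 3958
Selection 9: 3958 + 280 = 4238 → 4238 − 4082 = 156
Selection 10: 156 + 280 = 436
Selection 11: 436 + 280 = 716
Selection 12: 716 + 280 = 996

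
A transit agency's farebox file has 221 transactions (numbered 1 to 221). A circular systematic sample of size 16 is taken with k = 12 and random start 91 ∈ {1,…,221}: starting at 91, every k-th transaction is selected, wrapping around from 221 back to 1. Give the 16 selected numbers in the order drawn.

Selection 1: 91
Selection 2: 91 + 12 = 103
Selection 3: 103 + 12 = 115
Selection 4: 115 + 12 = 127
Selection 5: 127 + 12 = 139
Selection 6: 139 + 12 = 151
Selection 7: 151 + 12 = 163
Selection 8: 163 + 12 = 175
Selection 9: 175 + 12 = 187
Selection 10: 187 + 12 = 199
Selection 11: 199 + 12 = 211
Selection 12: 211 + 12 = 223 → 223 − 221 = 2
Selection 13: 2 + 12 = 14
Selection 14: 14 + 12 = 26
Selection 15: 26 + 12 = 38
Selection 16: 38 + 12 = 50

91, 103, 115, 127, 139, 151, 163, 175, 187, 199, 211, 2, 14, 26, 38, 50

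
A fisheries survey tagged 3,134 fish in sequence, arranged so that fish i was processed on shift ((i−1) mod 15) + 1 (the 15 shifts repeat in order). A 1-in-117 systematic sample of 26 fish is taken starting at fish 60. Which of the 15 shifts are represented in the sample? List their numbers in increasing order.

Consecutive selections differ by k = 117, so their shift numbers differ by 117 mod 15 = 12.
gcd(117, 15) = 3, so the sample visits 15/3 = 5 distinct residues mod 15.
Start 60 is shift 15; the shifts hit are 3, 6, 9, 12, 15.

3, 6, 9, 12, 15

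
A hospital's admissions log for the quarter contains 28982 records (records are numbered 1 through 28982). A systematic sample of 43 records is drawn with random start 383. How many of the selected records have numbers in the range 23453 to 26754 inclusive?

k = 28982/43 = 674
First selection ≥ 23453: 383 + ⌈(23453−383)/674⌉·674 = 383 + 35×674 = 23973
Last selection ≤ 26754: 383 + ⌊(26754−383)/674⌋·674 = 383 + 39×674 = 26669
Count = 39 − 35 + 1 = 5

5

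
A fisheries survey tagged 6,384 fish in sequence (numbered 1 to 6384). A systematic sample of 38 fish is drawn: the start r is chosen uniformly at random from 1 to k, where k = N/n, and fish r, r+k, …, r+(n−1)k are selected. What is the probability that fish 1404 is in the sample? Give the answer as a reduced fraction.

k = 6384/38 = 168.
Fish 1404 is selected iff r ≡ 1404 (mod 168); exactly one such r in {1,…,168}.
Inclusion probability = 1/168.

1/168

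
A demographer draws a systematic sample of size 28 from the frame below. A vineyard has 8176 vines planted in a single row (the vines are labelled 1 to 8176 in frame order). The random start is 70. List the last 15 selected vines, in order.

k = N/n = 8176/28 = 292
14th selection = 70 + 13×292 = 3866
15th: 3866 + 292 = 4158
16th: 4158 + 292 = 4450
17th: 4450 + 292 = 4742
18th: 4742 + 292 = 5034
19th: 5034 + 292 = 5326
20th: 5326 + 292 = 5618
21st: 5618 + 292 = 5910
22nd: 5910 + 292 = 6202
23rd: 6202 + 292 = 6494
24th: 6494 + 292 = 6786
25th: 6786 + 292 = 7078
26th: 7078 + 292 = 7370
27th: 7370 + 292 = 7662
28th: 7662 + 292 = 7954

3866, 4158, 4450, 4742, 5034, 5326, 5618, 5910, 6202, 6494, 6786, 7078, 7370, 7662, 7954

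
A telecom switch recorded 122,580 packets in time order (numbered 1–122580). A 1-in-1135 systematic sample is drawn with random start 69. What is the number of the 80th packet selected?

89734

k = 1135
80th selection = r + (80−1)·k = 69 + 79×1135 = 69 + 89665 = 89734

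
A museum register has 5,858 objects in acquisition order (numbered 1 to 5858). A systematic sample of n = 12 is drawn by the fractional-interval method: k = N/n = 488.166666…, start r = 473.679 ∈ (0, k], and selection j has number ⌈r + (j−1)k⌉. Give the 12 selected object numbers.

j=1: r + 0k = 473.679 → ⌈·⌉ = 474
j=2: r + 1k = 961.845666… → ⌈·⌉ = 962
j=3: r + 2k = 1450.012333… → ⌈·⌉ = 1451
j=4: r + 3k = 1938.179 → ⌈·⌉ = 1939
j=5: r + 4k = 2426.345666… → ⌈·⌉ = 2427
j=6: r + 5k = 2914.512333… → ⌈·⌉ = 2915
j=7: r + 6k = 3402.679 → ⌈·⌉ = 3403
j=8: r + 7k = 3890.845666… → ⌈·⌉ = 3891
j=9: r + 8k = 4379.012333… → ⌈·⌉ = 4380
j=10: r + 9k = 4867.179 → ⌈·⌉ = 4868
j=11: r + 10k = 5355.345666… → ⌈·⌉ = 5356
j=12: r + 11k = 5843.512333… → ⌈·⌉ = 5844

474, 962, 1451, 1939, 2427, 2915, 3403, 3891, 4380, 4868, 5356, 5844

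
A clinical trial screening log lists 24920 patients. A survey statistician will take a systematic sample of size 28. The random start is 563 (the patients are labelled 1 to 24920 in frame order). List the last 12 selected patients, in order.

k = N/n = 24920/28 = 890
17th selection = 563 + 16×890 = 14803
18th: 14803 + 890 = 15693
19th: 15693 + 890 = 16583
20th: 16583 + 890 = 17473
21st: 17473 + 890 = 18363
22nd: 18363 + 890 = 19253
23rd: 19253 + 890 = 20143
24th: 20143 + 890 = 21033
25th: 21033 + 890 = 21923
26th: 21923 + 890 = 22813
27th: 22813 + 890 = 23703
28th: 23703 + 890 = 24593

14803, 15693, 16583, 17473, 18363, 19253, 20143, 21033, 21923, 22813, 23703, 24593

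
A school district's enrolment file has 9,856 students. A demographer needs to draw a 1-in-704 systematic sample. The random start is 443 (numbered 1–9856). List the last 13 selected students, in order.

1147, 1851, 2555, 3259, 3963, 4667, 5371, 6075, 6779, 7483, 8187, 8891, 9595

2nd selection = 443 + 1×704 = 1147
3rd: 1147 + 704 = 1851
4th: 1851 + 704 = 2555
5th: 2555 + 704 = 3259
6th: 3259 + 704 = 3963
7th: 3963 + 704 = 4667
8th: 4667 + 704 = 5371
9th: 5371 + 704 = 6075
10th: 6075 + 704 = 6779
11th: 6779 + 704 = 7483
12th: 7483 + 704 = 8187
13th: 8187 + 704 = 8891
14th: 8891 + 704 = 9595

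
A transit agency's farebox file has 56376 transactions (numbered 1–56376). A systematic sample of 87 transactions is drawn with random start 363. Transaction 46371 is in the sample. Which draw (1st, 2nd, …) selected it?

k = 56376/87 = 648
position = (46371 − 363)/648 + 1 = 46008/648 + 1 = 71 + 1 = 72

72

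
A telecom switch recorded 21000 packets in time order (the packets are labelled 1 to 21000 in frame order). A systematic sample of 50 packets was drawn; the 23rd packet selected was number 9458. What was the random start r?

218

k = 21000/50 = 420
r = 9458 − (23−1)×420 = 9458 − 9240 = 218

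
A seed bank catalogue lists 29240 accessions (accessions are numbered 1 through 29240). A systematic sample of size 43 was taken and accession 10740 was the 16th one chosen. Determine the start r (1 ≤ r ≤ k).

540

k = 29240/43 = 680
r = 10740 − (16−1)×680 = 10740 − 10200 = 540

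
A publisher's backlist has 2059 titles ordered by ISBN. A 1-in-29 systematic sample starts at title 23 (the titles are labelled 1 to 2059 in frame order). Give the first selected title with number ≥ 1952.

k = 29
Steps past start: ⌈(1952 − 23)/29⌉ = ⌈1929/29⌉ = 67
Selected title: 23 + 67×29 = 1966

1966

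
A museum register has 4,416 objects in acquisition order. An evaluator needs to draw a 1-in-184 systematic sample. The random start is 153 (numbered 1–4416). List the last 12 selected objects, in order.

13th selection = 153 + 12×184 = 2361
14th: 2361 + 184 = 2545
15th: 2545 + 184 = 2729
16th: 2729 + 184 = 2913
17th: 2913 + 184 = 3097
18th: 3097 + 184 = 3281
19th: 3281 + 184 = 3465
20th: 3465 + 184 = 3649
21st: 3649 + 184 = 3833
22nd: 3833 + 184 = 4017
23rd: 4017 + 184 = 4201
24th: 4201 + 184 = 4385

2361, 2545, 2729, 2913, 3097, 3281, 3465, 3649, 3833, 4017, 4201, 4385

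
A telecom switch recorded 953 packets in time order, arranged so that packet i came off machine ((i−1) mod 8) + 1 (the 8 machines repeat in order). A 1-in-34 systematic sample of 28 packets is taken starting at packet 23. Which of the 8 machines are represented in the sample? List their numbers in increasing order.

Consecutive selections differ by k = 34, so their machine numbers differ by 34 mod 8 = 2.
gcd(34, 8) = 2, so the sample visits 8/2 = 4 distinct residues mod 8.
Start 23 is machine 7; the machines hit are 1, 3, 5, 7.

1, 3, 5, 7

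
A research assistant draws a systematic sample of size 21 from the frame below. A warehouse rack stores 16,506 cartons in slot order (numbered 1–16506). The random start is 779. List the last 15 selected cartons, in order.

k = N/n = 16506/21 = 786
7th selection = 779 + 6×786 = 5495
8th: 5495 + 786 = 6281
9th: 6281 + 786 = 7067
10th: 7067 + 786 = 7853
11th: 7853 + 786 = 8639
12th: 8639 + 786 = 9425
13th: 9425 + 786 = 10211
14th: 10211 + 786 = 10997
15th: 10997 + 786 = 11783
16th: 11783 + 786 = 12569
17th: 12569 + 786 = 13355
18th: 13355 + 786 = 14141
19th: 14141 + 786 = 14927
20th: 14927 + 786 = 15713
21st: 15713 + 786 = 16499

5495, 6281, 7067, 7853, 8639, 9425, 10211, 10997, 11783, 12569, 13355, 14141, 14927, 15713, 16499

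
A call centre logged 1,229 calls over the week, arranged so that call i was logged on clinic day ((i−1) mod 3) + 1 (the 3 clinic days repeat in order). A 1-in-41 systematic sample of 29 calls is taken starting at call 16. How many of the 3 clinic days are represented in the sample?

Consecutive selections differ by k = 41, so their clinic day numbers differ by 41 mod 3 = 2.
gcd(41, 3) = 1, so the sample visits 3/1 = 3 distinct residues mod 3.
Start 16 is clinic day 1; the clinic days hit are 1, 2, 3.

3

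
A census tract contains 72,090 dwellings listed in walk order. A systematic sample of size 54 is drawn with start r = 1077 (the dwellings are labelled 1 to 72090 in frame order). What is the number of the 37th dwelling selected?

k = 72090/54 = 1335
37th selection = r + (37−1)·k = 1077 + 36×1335 = 1077 + 48060 = 49137

49137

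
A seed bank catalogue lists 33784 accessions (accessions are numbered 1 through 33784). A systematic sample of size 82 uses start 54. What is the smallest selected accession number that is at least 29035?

29306

k = 33784/82 = 412
Steps past start: ⌈(29035 − 54)/412⌉ = ⌈28981/412⌉ = 71
Selected accession: 54 + 71×412 = 29306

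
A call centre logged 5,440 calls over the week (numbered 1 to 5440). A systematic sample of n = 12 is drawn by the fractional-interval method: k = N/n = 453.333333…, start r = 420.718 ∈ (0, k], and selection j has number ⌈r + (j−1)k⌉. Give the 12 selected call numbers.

421, 875, 1328, 1781, 2235, 2688, 3141, 3595, 4048, 4501, 4955, 5408

j=1: r + 0k = 420.718 → ⌈·⌉ = 421
j=2: r + 1k = 874.051333… → ⌈·⌉ = 875
j=3: r + 2k = 1327.384666… → ⌈·⌉ = 1328
j=4: r + 3k = 1780.718 → ⌈·⌉ = 1781
j=5: r + 4k = 2234.051333… → ⌈·⌉ = 2235
j=6: r + 5k = 2687.384666… → ⌈·⌉ = 2688
j=7: r + 6k = 3140.718 → ⌈·⌉ = 3141
j=8: r + 7k = 3594.051333… → ⌈·⌉ = 3595
j=9: r + 8k = 4047.384666… → ⌈·⌉ = 4048
j=10: r + 9k = 4500.718 → ⌈·⌉ = 4501
j=11: r + 10k = 4954.051333… → ⌈·⌉ = 4955
j=12: r + 11k = 5407.384666… → ⌈·⌉ = 5408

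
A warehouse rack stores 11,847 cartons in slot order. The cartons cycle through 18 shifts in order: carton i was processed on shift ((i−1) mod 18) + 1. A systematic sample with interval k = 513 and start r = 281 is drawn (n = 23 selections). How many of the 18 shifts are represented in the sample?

2

Consecutive selections differ by k = 513, so their shift numbers differ by 513 mod 18 = 9.
gcd(513, 18) = 9, so the sample visits 18/9 = 2 distinct residues mod 18.
Start 281 is shift 11; the shifts hit are 2, 11.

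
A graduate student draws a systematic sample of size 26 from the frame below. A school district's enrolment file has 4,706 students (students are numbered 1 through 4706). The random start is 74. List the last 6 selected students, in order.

3694, 3875, 4056, 4237, 4418, 4599

k = N/n = 4706/26 = 181
21st selection = 74 + 20×181 = 3694
22nd: 3694 + 181 = 3875
23rd: 3875 + 181 = 4056
24th: 4056 + 181 = 4237
25th: 4237 + 181 = 4418
26th: 4418 + 181 = 4599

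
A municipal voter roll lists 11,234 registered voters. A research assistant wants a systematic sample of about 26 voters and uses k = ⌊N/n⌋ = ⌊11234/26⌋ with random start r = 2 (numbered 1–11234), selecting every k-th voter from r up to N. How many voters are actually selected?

k = ⌊11234/26⌋ = 432
Achieved size = ⌊(11234 − 2)/432⌋ + 1 = ⌊11232/432⌋ + 1 = 26 + 1 = 27
(last selection: 2 + 26×432 = 11234 ≤ 11234; next would be 11666 > 11234)

27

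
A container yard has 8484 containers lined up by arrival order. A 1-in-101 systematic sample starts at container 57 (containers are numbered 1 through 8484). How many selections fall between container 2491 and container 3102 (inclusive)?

k = 101
First selection ≥ 2491: 57 + ⌈(2491−57)/101⌉·101 = 57 + 25×101 = 2582
Last selection ≤ 3102: 57 + ⌊(3102−57)/101⌋·101 = 57 + 30×101 = 3087
Count = 30 − 25 + 1 = 6

6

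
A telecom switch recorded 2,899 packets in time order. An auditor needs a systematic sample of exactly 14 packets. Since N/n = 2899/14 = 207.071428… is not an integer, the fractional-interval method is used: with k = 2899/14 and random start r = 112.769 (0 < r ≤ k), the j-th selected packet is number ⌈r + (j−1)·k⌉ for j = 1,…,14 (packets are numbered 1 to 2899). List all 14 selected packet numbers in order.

j=1: r + 0k = 112.769 → ⌈·⌉ = 113
j=2: r + 1k = 319.840428… → ⌈·⌉ = 320
j=3: r + 2k = 526.911857… → ⌈·⌉ = 527
j=4: r + 3k = 733.983285… → ⌈·⌉ = 734
j=5: r + 4k = 941.054714… → ⌈·⌉ = 942
j=6: r + 5k = 1148.126142… → ⌈·⌉ = 1149
j=7: r + 6k = 1355.197571… → ⌈·⌉ = 1356
j=8: r + 7k = 1562.269 → ⌈·⌉ = 1563
j=9: r + 8k = 1769.340428… → ⌈·⌉ = 1770
j=10: r + 9k = 1976.411857… → ⌈·⌉ = 1977
j=11: r + 10k = 2183.483285… → ⌈·⌉ = 2184
j=12: r + 11k = 2390.554714… → ⌈·⌉ = 2391
j=13: r + 12k = 2597.626142… → ⌈·⌉ = 2598
j=14: r + 13k = 2804.697571… → ⌈·⌉ = 2805

113, 320, 527, 734, 942, 1149, 1356, 1563, 1770, 1977, 2184, 2391, 2598, 2805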